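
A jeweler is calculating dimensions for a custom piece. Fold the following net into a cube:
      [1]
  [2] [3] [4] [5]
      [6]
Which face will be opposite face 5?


Net: cross layout. Take square 3 as the base (bottom).
Fold the four squares in the horizontal row up around 3: 2 -> left, 4 -> right, 5 wraps to the top.
Fold 1 and 6 up from 3: 1 -> back, 6 -> front.
Opposite pairs are therefore: (1, 6), (2, 4), (3, 5).
Face 5 is opposite face 3.
face 3


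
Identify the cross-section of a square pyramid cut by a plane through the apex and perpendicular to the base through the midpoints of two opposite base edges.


Solid: square pyramid
Cutting plane: through the apex and perpendicular to the base through the midpoints of two opposite base edges
Visualize the intersection of the plane with the solid's surface.
The boundary of the cut region is a isosceles triangle.
isosceles triangle


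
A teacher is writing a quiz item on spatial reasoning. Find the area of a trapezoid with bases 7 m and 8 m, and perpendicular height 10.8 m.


Shape: trapezoid
Parallel sides a = 7 m, b = 8 m; Height h = 10.8 m
Formula: A = (a + b) * h / 2
a + b = 7 + 8 = 15
A = 15 * 10.8 / 2
A = 162 / 2
A = 81
81 m^2


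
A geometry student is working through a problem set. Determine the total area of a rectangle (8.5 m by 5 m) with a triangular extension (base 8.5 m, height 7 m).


Composite shape: rectangle + triangle
Rectangle area = 8.5 * 5 = 42.5
Triangle area = 0.5 * 8.5 * 7 = 29.75
Total = 42.5 + 29.75
Total = 72.25
72.25 m^2


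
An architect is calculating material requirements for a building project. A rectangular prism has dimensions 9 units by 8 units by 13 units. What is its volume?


Shape: rectangular prism
l = 9 units, w = 8 units, h = 13 units
Formula: V = l * w * h
V = 9 * 8 * 13
V = 72 * 13
V = 936
936 units^3


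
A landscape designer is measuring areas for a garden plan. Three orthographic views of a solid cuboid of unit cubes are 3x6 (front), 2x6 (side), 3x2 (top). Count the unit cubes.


Orthographic views of a solid rectangular block:
Front view 3 x 6 -> length = 3, height = 6
Side view 2 x 6 -> width = 2, height = 6 (consistent)
Top view 3 x 2 -> confirms length = 3, width = 2
The block is 3 x 2 x 6.
Total unit cubes = 3 * 2 * 6 = 36
36 unit cubes


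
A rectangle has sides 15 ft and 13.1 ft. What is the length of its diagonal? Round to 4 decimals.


Shape: rectangle (diagonal via Pythagoras)
Sides: 15 ft and 13.1 ft
Formula: d = sqrt(l^2 + w^2)
l^2 = 225, w^2 = 171.61
l^2 + w^2 = 396.61
d = sqrt(396.61)
d = 19.9151
19.9151 ft


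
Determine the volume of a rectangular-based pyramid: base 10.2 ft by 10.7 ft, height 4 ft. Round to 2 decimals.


Shape: rectangular pyramid
Base: 10.2 ft x 10.7 ft, Height h = 4 ft
Formula: V = (1/3) * base_area * h
base_area = 10.2 * 10.7 = 109.14
base_area * h = 109.14 * 4 = 436.56
V = 436.56 / 3
V = 145.52
145.52 ft^3


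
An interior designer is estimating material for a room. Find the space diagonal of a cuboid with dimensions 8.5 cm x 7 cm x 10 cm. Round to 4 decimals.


Shape: rectangular box (space diagonal)
l = 8.5 cm, w = 7 cm, h = 10 cm
Visualize: the diagonal of the base, then a right triangle with that diagonal and the height.
Formula: d = sqrt(l^2 + w^2 + h^2)
l^2 + w^2 + h^2 = 72.25 + 49 + 100 = 221.25
d = sqrt(221.25)
d = 14.8745
14.8745 cm


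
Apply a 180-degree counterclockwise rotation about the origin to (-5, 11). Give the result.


Transformation: rotation about the origin
Original point: (-5, 11)
Rule for 180 deg: (x, y) -> (-x, -y)
Apply: (-5, 11) -> (5, -11)
(5, -11)


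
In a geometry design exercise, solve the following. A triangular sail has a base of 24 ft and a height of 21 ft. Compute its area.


Shape: triangle
Base b = 24 ft, Height h = 21 ft
Formula: A = (1/2) * b * h
A = 0.5 * 24 * 21
A = 0.5 * 504
A = 252
252 ft^2


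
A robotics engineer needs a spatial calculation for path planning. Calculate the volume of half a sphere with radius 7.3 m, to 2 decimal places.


Shape: hemisphere (half of a sphere)
Radius r = 7.3 m
Formula: V = (1/2) * (4/3) * pi * r^3 = (2/3) * pi * r^3
r^3 = 389.017
(2/3) * 389.017 = 259.344667
V = 259.344667 * pi
V = 814.76
814.76 m^3


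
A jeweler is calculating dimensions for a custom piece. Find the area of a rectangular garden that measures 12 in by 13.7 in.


Shape: rectangle
Length l = 12 in, Width w = 13.7 in
Formula: A = l * w
A = 12 * 13.7
A = 164.4
164.4 in^2


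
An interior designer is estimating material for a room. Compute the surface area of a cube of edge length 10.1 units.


Shape: cube
Side s = 10.1 units
A cube has 6 square faces.
Formula: SA = 6 * s^2
s^2 = 102.01
SA = 6 * 102.01
SA = 612.06
612.06 units^2


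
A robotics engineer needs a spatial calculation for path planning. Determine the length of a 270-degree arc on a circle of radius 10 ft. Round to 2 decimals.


Shape: circular arc
Radius r = 10 ft, Angle = 270 degrees
Formula: L = (angle/360) * 2 * pi * r
2 * pi * r = 20 * pi
L = (270/360) * 20 * pi
L = 15 * pi
L = 47.12
47.12 ft


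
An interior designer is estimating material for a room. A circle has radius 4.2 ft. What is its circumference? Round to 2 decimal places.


Shape: circle
Radius r = 4.2 ft
Formula: C = 2 * pi * r
C = 2 * pi * 4.2
C = 8.4 * pi
C = 26.39
26.39 ft


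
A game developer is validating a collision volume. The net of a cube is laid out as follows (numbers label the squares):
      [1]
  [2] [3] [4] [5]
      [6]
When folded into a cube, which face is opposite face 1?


Net: cross layout. Take square 3 as the base (bottom).
Fold the four squares in the horizontal row up around 3: 2 -> left, 4 -> right, 5 wraps to the top.
Fold 1 and 6 up from 3: 1 -> back, 6 -> front.
Opposite pairs are therefore: (1, 6), (2, 4), (3, 5).
Face 1 is opposite face 6.
face 6


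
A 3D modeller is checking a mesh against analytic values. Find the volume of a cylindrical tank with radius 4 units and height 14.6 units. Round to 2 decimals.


Shape: cylinder
Radius r = 4 units, Height h = 14.6 units
Formula: V = pi * r^2 * h
r^2 = 16
V = pi * 16 * 14.6
V = 233.6 * pi
V = 733.88
733.88 units^3


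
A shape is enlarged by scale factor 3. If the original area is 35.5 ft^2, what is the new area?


Linear scale factor k = 3
Original area = 35.5 ft^2
Rule: under a linear scaling by k, areas scale by k^2.
k^2 = 3^2 = 9
New area = 35.5 * 9
New area = 319.5
319.5 ft^2


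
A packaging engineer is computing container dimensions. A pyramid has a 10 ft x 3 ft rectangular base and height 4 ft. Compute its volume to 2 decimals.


Shape: rectangular pyramid
Base: 10 ft x 3 ft, Height h = 4 ft
Formula: V = (1/3) * base_area * h
base_area = 10 * 3 = 30
base_area * h = 30 * 4 = 120
V = 120 / 3
V = 40
40 ft^3


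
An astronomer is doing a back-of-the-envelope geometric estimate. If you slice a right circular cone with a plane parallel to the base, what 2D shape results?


Solid: right circular cone
Cutting plane: parallel to the base
Visualize the intersection of the plane with the solid's surface.
The boundary of the cut region is a circle.
circle


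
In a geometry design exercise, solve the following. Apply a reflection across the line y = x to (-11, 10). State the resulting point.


Transformation: reflection
Original point: (-11, 10)
Rule for reflection over y = x: (x, y) -> (y, x)
Apply: (-11, 10) -> (10, -11)
(10, -11)


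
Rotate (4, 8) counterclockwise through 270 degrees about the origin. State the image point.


Transformation: rotation about the origin
Original point: (4, 8)
Rule for 270 deg counterclockwise: (x, y) -> (y, -x)
Apply: (4, 8) -> (8, -4)
(8, -4)


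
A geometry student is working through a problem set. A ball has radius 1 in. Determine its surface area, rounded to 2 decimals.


Shape: sphere
Radius r = 1 in
Formula: SA = 4 * pi * r^2
r^2 = 1
SA = 4 * pi * 1
SA = 4 * pi
SA = 12.57
12.57 in^2


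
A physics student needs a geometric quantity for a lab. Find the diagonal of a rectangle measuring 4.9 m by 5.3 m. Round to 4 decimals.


Shape: rectangle (diagonal via Pythagoras)
Sides: 4.9 m and 5.3 m
Formula: d = sqrt(l^2 + w^2)
l^2 = 24.01, w^2 = 28.09
l^2 + w^2 = 52.1
d = sqrt(52.1)
d = 7.218
7.218 m


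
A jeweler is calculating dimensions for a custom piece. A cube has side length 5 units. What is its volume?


Shape: cube
Side s = 5 units
Formula: V = s^3
V = 5 * 5 * 5
V = 25 * 5
V = 125
125 units^3


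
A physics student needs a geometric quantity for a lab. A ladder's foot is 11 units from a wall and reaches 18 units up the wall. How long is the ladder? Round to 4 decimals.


Shape: right triangle
Legs a = 11 units, b = 18 units
Formula: c = sqrt(a^2 + b^2)
a^2 = 121, b^2 = 324
a^2 + b^2 = 445
c = sqrt(445)
c = 21.095
21.095 units


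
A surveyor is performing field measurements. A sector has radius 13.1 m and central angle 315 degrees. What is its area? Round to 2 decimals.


Shape: circular sector
Radius r = 13.1 m, Angle = 315 degrees
Formula: A = (angle/360) * pi * r^2
r^2 = 171.61
Fraction of circle = 315/360
A = (315/360) * pi * 171.61
A = 150.15875 * pi
A = 471.74
471.74 m^2


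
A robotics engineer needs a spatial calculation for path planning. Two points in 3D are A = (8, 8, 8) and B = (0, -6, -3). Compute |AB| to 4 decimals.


3D distance between two points
P1 = (8, 8, 8), P2 = (0, -6, -3)
Formula: d = sqrt((x2-x1)^2 + (y2-y1)^2 + (z2-z1)^2)
dx = 0 - 8 = -8
dy = -6 - 8 = -14
dz = -3 - 8 = -11
dx^2 + dy^2 + dz^2 = 64 + 196 + 121 = 381
d = sqrt(381)
d = 19.5192
19.5192 units


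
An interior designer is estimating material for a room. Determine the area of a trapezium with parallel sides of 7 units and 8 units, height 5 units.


Shape: trapezoid
Parallel sides a = 7 units, b = 8 units; Height h = 5 units
Formula: A = (a + b) * h / 2
a + b = 7 + 8 = 15
A = 15 * 5 / 2
A = 75 / 2
A = 37.5
37.5 units^2


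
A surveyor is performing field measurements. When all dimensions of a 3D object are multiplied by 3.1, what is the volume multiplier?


Linear scale factor k = 3.1
Rule: under a linear scaling by k, volumes scale by k^3.
k^3 = 3.1 * 3.1 * 3.1
k^3 = 9.61 * 3.1
k^3 = 29.791
Volume scales by a factor of 29.791.
29.791 (dimensionless)


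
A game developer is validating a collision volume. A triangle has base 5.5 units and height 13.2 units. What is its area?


Shape: triangle
Base b = 5.5 units, Height h = 13.2 units
Formula: A = (1/2) * b * h
A = 0.5 * 5.5 * 13.2
A = 0.5 * 72.6
A = 36.3
36.3 units^2


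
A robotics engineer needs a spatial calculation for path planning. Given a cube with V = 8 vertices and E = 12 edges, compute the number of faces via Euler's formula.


Polyhedron: cube
Euler's formula for convex polyhedra: V - E + F = 2
Given: V = 8 vertices and E = 12 edges
Solve for F:
F = 2 + E - V = 2 + 12 - 8 = 6
6 faces


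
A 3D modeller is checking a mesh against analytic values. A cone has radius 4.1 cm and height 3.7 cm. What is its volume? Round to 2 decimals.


Shape: cone
Radius r = 4.1 cm, Height h = 3.7 cm
Formula: V = (1/3) * pi * r^2 * h
r^2 = 16.81
pi * r^2 * h = pi * 16.81 * 3.7 = 62.197 * pi
V = 62.197 * pi / 3
V = 65.13
65.13 cm^3


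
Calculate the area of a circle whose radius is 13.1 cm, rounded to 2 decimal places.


Shape: circle
Radius r = 13.1 cm
Formula: A = pi * r^2
r^2 = 13.1^2 = 171.61
A = pi * 171.61
A = 539.13
539.13 cm^2


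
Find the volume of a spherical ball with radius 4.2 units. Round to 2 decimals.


Shape: sphere
Radius r = 4.2 units
Formula: V = (4/3) * pi * r^3
r^3 = 74.088
(4/3) * 74.088 = 98.784
V = 98.784 * pi
V = 310.34
310.34 units^3


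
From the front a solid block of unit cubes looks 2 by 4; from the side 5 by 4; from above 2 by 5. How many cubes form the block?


Orthographic views of a solid rectangular block:
Front view 2 x 4 -> length = 2, height = 4
Side view 5 x 4 -> width = 5, height = 4 (consistent)
Top view 2 x 5 -> confirms length = 2, width = 5
The block is 2 x 5 x 4.
Total unit cubes = 2 * 5 * 4 = 40
40 unit cubes


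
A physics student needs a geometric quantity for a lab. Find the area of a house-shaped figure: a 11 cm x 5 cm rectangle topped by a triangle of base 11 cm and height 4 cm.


Composite shape: rectangle + triangle
Rectangle area = 11 * 5 = 55
Triangle area = 0.5 * 11 * 4 = 22
Total = 55 + 22
Total = 77
77 cm^2


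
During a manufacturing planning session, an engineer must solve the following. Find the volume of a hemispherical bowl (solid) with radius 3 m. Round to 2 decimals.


Shape: hemisphere (half of a sphere)
Radius r = 3 m
Formula: V = (1/2) * (4/3) * pi * r^3 = (2/3) * pi * r^3
r^3 = 27
(2/3) * 27 = 18
V = 18 * pi
V = 56.55
56.55 m^3


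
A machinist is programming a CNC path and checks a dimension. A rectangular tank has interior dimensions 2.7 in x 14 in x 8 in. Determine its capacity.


Shape: rectangular prism
l = 2.7 in, w = 14 in, h = 8 in
Formula: V = l * w * h
V = 2.7 * 14 * 8
V = 37.8 * 8
V = 302.4
302.4 in^3


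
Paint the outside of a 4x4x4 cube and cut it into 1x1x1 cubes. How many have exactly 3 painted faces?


Large cube: 4 x 4 x 4, cut into unit cubes.
Cubes with 3 painted faces are at the corners. A cube always has 8 corners.
Count = 8
8 unit cubes


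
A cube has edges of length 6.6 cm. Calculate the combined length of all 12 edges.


Shape: cube
Side s = 6.6 cm
A cube has 12 edges, all equal.
Formula: total edge length = 12 * s
Total = 12 * 6.6
Total = 79.2
79.2 cm


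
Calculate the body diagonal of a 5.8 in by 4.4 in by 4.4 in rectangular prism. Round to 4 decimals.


Shape: rectangular box (space diagonal)
l = 5.8 in, w = 4.4 in, h = 4.4 in
Visualize: the diagonal of the base, then a right triangle with that diagonal and the height.
Formula: d = sqrt(l^2 + w^2 + h^2)
l^2 + w^2 + h^2 = 33.64 + 19.36 + 19.36 = 72.36
d = sqrt(72.36)
d = 8.5065
8.5065 in


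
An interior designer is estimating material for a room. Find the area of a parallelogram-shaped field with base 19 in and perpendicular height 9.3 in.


Shape: parallelogram
Base b = 19 in, Height h = 9.3 in
Formula: A = b * h
A = 19 * 9.3
A = 176.7
176.7 in^2


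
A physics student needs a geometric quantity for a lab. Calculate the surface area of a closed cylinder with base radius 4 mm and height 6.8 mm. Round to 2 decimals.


Shape: closed cylinder
Radius r = 4 mm, Height h = 6.8 mm
Formula: SA = 2*pi*r^2 + 2*pi*r*h = 2*pi*r*(r + h)
r + h = 10.8
2 * r * (r + h) = 2 * 4 * 10.8 = 86.4
SA = 86.4 * pi
SA = 271.43
271.43 mm^2


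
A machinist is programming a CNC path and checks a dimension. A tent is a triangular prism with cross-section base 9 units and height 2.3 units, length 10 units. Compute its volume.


Shape: triangular prism
Triangle base = 9 units, triangle height = 2.3 units, prism length L = 10 units
Formula: V = (1/2 * b * h_tri) * L
Cross-section area = 0.5 * 9 * 2.3 = 10.35
V = 10.35 * 10
V = 103.5
103.5 units^3


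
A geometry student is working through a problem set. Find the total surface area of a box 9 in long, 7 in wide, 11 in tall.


Shape: rectangular prism
l = 9 in, w = 7 in, h = 11 in
Formula: SA = 2(lw + lh + wh)
lw = 63, lh = 99, wh = 77
lw + lh + wh = 239
SA = 2 * 239
SA = 478
478 in^2


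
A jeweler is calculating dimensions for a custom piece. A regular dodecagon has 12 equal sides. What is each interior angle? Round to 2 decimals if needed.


Shape: regular dodecagon (12 sides)
Formula: interior angle = (n - 2) * 180 / n
(n - 2) = 10
(n - 2) * 180 = 1800
angle = 1800 / 12
angle = 150
150 degrees


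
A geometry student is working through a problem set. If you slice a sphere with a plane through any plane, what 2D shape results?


Solid: sphere
Cutting plane: through any plane
Visualize the intersection of the plane with the solid's surface.
The boundary of the cut region is a circle.
circle


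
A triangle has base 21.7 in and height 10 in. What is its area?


Shape: triangle
Base b = 21.7 in, Height h = 10 in
Formula: A = (1/2) * b * h
A = 0.5 * 21.7 * 10
A = 0.5 * 217
A = 108.5
108.5 in^2


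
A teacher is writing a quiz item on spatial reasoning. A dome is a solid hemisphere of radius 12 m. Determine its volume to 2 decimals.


Shape: hemisphere (half of a sphere)
Radius r = 12 m
Formula: V = (1/2) * (4/3) * pi * r^3 = (2/3) * pi * r^3
r^3 = 1728
(2/3) * 1728 = 1152
V = 1152 * pi
V = 3619.11
3619.11 m^3


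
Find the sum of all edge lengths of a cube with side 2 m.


Shape: cube
Side s = 2 m
A cube has 12 edges, all equal.
Formula: total edge length = 12 * s
Total = 12 * 2
Total = 24
24 m


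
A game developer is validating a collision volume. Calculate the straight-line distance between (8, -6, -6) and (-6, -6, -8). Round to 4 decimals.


3D distance between two points
P1 = (8, -6, -6), P2 = (-6, -6, -8)
Formula: d = sqrt((x2-x1)^2 + (y2-y1)^2 + (z2-z1)^2)
dx = -6 - 8 = -14
dy = -6 - -6 = 0
dz = -8 - -6 = -2
dx^2 + dy^2 + dz^2 = 196 + 0 + 4 = 200
d = sqrt(200)
d = 14.1421
14.1421 units


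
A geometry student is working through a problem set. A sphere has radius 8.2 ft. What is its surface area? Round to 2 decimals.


Shape: sphere
Radius r = 8.2 ft
Formula: SA = 4 * pi * r^2
r^2 = 67.24
SA = 4 * pi * 67.24
SA = 268.96 * pi
SA = 844.96
844.96 ft^2


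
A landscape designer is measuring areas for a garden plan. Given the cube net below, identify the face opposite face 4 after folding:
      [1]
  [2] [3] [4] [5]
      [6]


Net: cross layout. Take square 3 as the base (bottom).
Fold the four squares in the horizontal row up around 3: 2 -> left, 4 -> right, 5 wraps to the top.
Fold 1 and 6 up from 3: 1 -> back, 6 -> front.
Opposite pairs are therefore: (1, 6), (2, 4), (3, 5).
Face 4 is opposite face 2.
face 2


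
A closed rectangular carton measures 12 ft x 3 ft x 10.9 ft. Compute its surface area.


Shape: rectangular prism
l = 12 ft, w = 3 ft, h = 10.9 ft
Formula: SA = 2(lw + lh + wh)
lw = 36, lh = 130.8, wh = 32.7
lw + lh + wh = 199.5
SA = 2 * 199.5
SA = 399
399 ft^2


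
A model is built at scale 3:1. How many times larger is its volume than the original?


Linear scale factor k = 3
Rule: under a linear scaling by k, volumes scale by k^3.
k^3 = 3 * 3 * 3
k^3 = 9 * 3
k^3 = 27
Volume scales by a factor of 27.
27 (dimensionless)


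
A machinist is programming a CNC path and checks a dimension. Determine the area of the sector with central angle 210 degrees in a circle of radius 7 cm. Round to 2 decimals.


Shape: circular sector
Radius r = 7 cm, Angle = 210 degrees
Formula: A = (angle/360) * pi * r^2
r^2 = 49
Fraction of circle = 210/360
A = (210/360) * pi * 49
A = 28.583333 * pi
A = 89.8
89.8 cm^2


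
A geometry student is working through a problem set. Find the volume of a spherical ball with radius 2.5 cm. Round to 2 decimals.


Shape: sphere
Radius r = 2.5 cm
Formula: V = (4/3) * pi * r^3
r^3 = 15.625
(4/3) * 15.625 = 20.833333
V = 20.833333 * pi
V = 65.45
65.45 cm^3


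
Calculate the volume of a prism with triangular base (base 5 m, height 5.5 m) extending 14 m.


Shape: triangular prism
Triangle base = 5 m, triangle height = 5.5 m, prism length L = 14 m
Formula: V = (1/2 * b * h_tri) * L
Cross-section area = 0.5 * 5 * 5.5 = 13.75
V = 13.75 * 14
V = 192.5
192.5 m^3


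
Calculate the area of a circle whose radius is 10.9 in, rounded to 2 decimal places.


Shape: circle
Radius r = 10.9 in
Formula: A = pi * r^2
r^2 = 10.9^2 = 118.81
A = pi * 118.81
A = 373.25
373.25 in^2


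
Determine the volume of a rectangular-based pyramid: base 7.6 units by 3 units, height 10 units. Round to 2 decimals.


Shape: rectangular pyramid
Base: 7.6 units x 3 units, Height h = 10 units
Formula: V = (1/3) * base_area * h
base_area = 7.6 * 3 = 22.8
base_area * h = 22.8 * 10 = 228
V = 228 / 3
V = 76
76 units^3


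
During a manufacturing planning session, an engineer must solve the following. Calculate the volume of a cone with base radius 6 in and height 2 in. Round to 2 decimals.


Shape: cone
Radius r = 6 in, Height h = 2 in
Formula: V = (1/3) * pi * r^2 * h
r^2 = 36
pi * r^2 * h = pi * 36 * 2 = 72 * pi
V = 72 * pi / 3
V = 75.4
75.4 in^3


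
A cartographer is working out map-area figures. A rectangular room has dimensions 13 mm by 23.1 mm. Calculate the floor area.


Shape: rectangle
Length l = 13 mm, Width w = 23.1 mm
Formula: A = l * w
A = 13 * 23.1
A = 300.3
300.3 mm^2


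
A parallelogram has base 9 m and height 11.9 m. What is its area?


Shape: parallelogram
Base b = 9 m, Height h = 11.9 m
Formula: A = b * h
A = 9 * 11.9
A = 107.1
107.1 m^2


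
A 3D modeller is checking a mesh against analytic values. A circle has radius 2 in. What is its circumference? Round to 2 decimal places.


Shape: circle
Radius r = 2 in
Formula: C = 2 * pi * r
C = 2 * pi * 2
C = 4 * pi
C = 12.57
12.57 in


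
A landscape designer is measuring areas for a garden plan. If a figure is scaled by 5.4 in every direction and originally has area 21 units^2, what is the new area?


Linear scale factor k = 5.4
Original area = 21 units^2
Rule: under a linear scaling by k, areas scale by k^2.
k^2 = 5.4^2 = 29.16
New area = 21 * 29.16
New area = 612.36
612.36 units^2


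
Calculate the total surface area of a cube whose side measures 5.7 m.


Shape: cube
Side s = 5.7 m
A cube has 6 square faces.
Formula: SA = 6 * s^2
s^2 = 32.49
SA = 6 * 32.49
SA = 194.94
194.94 m^2


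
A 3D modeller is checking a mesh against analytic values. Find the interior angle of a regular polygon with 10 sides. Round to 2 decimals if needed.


Shape: regular decagon (10 sides)
Formula: interior angle = (n - 2) * 180 / n
(n - 2) = 8
(n - 2) * 180 = 1440
angle = 1440 / 10
angle = 144
144 degrees


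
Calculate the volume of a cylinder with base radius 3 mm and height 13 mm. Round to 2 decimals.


Shape: cylinder
Radius r = 3 mm, Height h = 13 mm
Formula: V = pi * r^2 * h
r^2 = 9
V = pi * 9 * 13
V = 117 * pi
V = 367.57
367.57 mm^3


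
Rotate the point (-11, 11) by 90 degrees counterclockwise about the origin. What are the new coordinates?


Transformation: rotation about the origin
Original point: (-11, 11)
Rule for 90 deg counterclockwise: (x, y) -> (-y, x)
Apply: (-11, 11) -> (-11, -11)
(-11, -11)


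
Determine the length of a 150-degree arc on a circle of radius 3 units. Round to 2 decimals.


Shape: circular arc
Radius r = 3 units, Angle = 150 degrees
Formula: L = (angle/360) * 2 * pi * r
2 * pi * r = 6 * pi
L = (150/360) * 6 * pi
L = 2.5 * pi
L = 7.85
7.85 units


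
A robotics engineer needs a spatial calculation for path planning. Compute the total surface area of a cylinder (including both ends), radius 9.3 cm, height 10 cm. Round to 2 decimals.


Shape: closed cylinder
Radius r = 9.3 cm, Height h = 10 cm
Formula: SA = 2*pi*r^2 + 2*pi*r*h = 2*pi*r*(r + h)
r + h = 19.3
2 * r * (r + h) = 2 * 9.3 * 19.3 = 358.98
SA = 358.98 * pi
SA = 1127.77
1127.77 cm^2


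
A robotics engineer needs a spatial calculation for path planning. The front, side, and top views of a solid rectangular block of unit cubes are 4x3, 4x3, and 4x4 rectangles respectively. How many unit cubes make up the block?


Orthographic views of a solid rectangular block:
Front view 4 x 3 -> length = 4, height = 3
Side view 4 x 3 -> width = 4, height = 3 (consistent)
Top view 4 x 4 -> confirms length = 4, width = 4
The block is 4 x 4 x 3.
Total unit cubes = 4 * 4 * 3 = 48
48 unit cubes


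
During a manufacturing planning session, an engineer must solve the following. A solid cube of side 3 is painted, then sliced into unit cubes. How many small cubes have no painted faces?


Large cube: 3 x 3 x 3, cut into unit cubes.
n = 3, so n - 2 = 1
Unpainted cubes form the interior (n - 2)^3 block.
(n - 2)^3 = 1^3 = 1
1 unit cubes


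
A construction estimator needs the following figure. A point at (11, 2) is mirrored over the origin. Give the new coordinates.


Transformation: reflection
Original point: (11, 2)
Rule for reflection through the origin: (x, y) -> (-x, -y)
Apply: (11, 2) -> (-11, -2)
(-11, -2)


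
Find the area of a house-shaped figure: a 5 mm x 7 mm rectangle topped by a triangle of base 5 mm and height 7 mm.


Composite shape: rectangle + triangle
Rectangle area = 5 * 7 = 35
Triangle area = 0.5 * 5 * 7 = 17.5
Total = 35 + 17.5
Total = 52.5
52.5 mm^2


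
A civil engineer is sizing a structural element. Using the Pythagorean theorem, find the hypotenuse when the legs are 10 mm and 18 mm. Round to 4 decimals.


Shape: right triangle
Legs a = 10 mm, b = 18 mm
Formula: c = sqrt(a^2 + b^2)
a^2 = 100, b^2 = 324
a^2 + b^2 = 424
c = sqrt(424)
c = 20.5913
20.5913 mm


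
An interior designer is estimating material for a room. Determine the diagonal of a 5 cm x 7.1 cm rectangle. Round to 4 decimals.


Shape: rectangle (diagonal via Pythagoras)
Sides: 5 cm and 7.1 cm
Formula: d = sqrt(l^2 + w^2)
l^2 = 25, w^2 = 50.41
l^2 + w^2 = 75.41
d = sqrt(75.41)
d = 8.6839
8.6839 cm


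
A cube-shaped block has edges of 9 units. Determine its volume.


Shape: cube
Side s = 9 units
Formula: V = s^3
V = 9 * 9 * 9
V = 81 * 9
V = 729
729 units^3


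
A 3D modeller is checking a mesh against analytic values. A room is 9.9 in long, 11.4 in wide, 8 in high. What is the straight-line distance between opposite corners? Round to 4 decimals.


Shape: rectangular box (space diagonal)
l = 9.9 in, w = 11.4 in, h = 8 in
Visualize: the diagonal of the base, then a right triangle with that diagonal and the height.
Formula: d = sqrt(l^2 + w^2 + h^2)
l^2 + w^2 + h^2 = 98.01 + 129.96 + 64 = 291.97
d = sqrt(291.97)
d = 17.0871
17.0871 in


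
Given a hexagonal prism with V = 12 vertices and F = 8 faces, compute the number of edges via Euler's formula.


Polyhedron: hexagonal prism
Euler's formula for convex polyhedra: V - E + F = 2
Given: V = 12 vertices and F = 8 faces
Solve for E:
E = V + F - 2 = 12 + 8 - 2 = 18
18 edges


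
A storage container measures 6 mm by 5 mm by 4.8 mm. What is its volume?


Shape: rectangular prism
l = 6 mm, w = 5 mm, h = 4.8 mm
Formula: V = l * w * h
V = 6 * 5 * 4.8
V = 30 * 4.8
V = 144
144 mm^3


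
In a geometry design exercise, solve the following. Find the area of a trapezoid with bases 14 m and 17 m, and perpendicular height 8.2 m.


Shape: trapezoid
Parallel sides a = 14 m, b = 17 m; Height h = 8.2 m
Formula: A = (a + b) * h / 2
a + b = 14 + 17 = 31
A = 31 * 8.2 / 2
A = 254.2 / 2
A = 127.1
127.1 m^2


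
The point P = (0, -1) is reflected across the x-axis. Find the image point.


Transformation: reflection
Original point: (0, -1)
Rule for reflection over the x-axis: (x, y) -> (x, -y)
Apply: (0, -1) -> (0, 1)
(0, 1)


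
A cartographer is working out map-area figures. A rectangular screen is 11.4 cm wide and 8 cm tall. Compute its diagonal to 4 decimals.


Shape: rectangle (diagonal via Pythagoras)
Sides: 11.4 cm and 8 cm
Formula: d = sqrt(l^2 + w^2)
l^2 = 129.96, w^2 = 64
l^2 + w^2 = 193.96
d = sqrt(193.96)
d = 13.927
13.927 cm


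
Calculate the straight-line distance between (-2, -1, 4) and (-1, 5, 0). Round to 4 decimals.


3D distance between two points
P1 = (-2, -1, 4), P2 = (-1, 5, 0)
Formula: d = sqrt((x2-x1)^2 + (y2-y1)^2 + (z2-z1)^2)
dx = -1 - -2 = 1
dy = 5 - -1 = 6
dz = 0 - 4 = -4
dx^2 + dy^2 + dz^2 = 1 + 36 + 16 = 53
d = sqrt(53)
d = 7.2801
7.2801 units


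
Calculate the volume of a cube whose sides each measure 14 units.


Shape: cube
Side s = 14 units
Formula: V = s^3
V = 14 * 14 * 14
V = 196 * 14
V = 2744
2744 units^3


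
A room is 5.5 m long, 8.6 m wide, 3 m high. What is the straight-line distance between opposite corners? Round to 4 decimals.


Shape: rectangular box (space diagonal)
l = 5.5 m, w = 8.6 m, h = 3 m
Visualize: the diagonal of the base, then a right triangle with that diagonal and the height.
Formula: d = sqrt(l^2 + w^2 + h^2)
l^2 + w^2 + h^2 = 30.25 + 73.96 + 9 = 113.21
d = sqrt(113.21)
d = 10.64
10.64 m


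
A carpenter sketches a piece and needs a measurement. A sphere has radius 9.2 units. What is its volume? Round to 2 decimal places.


Shape: sphere
Radius r = 9.2 units
Formula: V = (4/3) * pi * r^3
r^3 = 778.688
(4/3) * 778.688 = 1038.250667
V = 1038.250667 * pi
V = 3261.76
3261.76 units^3


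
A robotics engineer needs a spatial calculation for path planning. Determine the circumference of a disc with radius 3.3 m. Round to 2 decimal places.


Shape: circle
Radius r = 3.3 m
Formula: C = 2 * pi * r
C = 2 * pi * 3.3
C = 6.6 * pi
C = 20.73
20.73 m


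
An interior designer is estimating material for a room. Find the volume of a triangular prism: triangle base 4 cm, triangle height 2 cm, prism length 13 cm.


Shape: triangular prism
Triangle base = 4 cm, triangle height = 2 cm, prism length L = 13 cm
Formula: V = (1/2 * b * h_tri) * L
Cross-section area = 0.5 * 4 * 2 = 4
V = 4 * 13
V = 52
52 cm^3


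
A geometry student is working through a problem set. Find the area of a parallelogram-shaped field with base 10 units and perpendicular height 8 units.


Shape: parallelogram
Base b = 10 units, Height h = 8 units
Formula: A = b * h
A = 10 * 8
A = 80
80 units^2


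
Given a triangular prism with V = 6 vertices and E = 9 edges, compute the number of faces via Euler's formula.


Polyhedron: triangular prism
Euler's formula for convex polyhedra: V - E + F = 2
Given: V = 6 vertices and E = 9 edges
Solve for F:
F = 2 + E - V = 2 + 9 - 6 = 5
5 faces


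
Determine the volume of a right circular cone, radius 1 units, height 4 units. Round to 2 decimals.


Shape: cone
Radius r = 1 units, Height h = 4 units
Formula: V = (1/3) * pi * r^2 * h
r^2 = 1
pi * r^2 * h = pi * 1 * 4 = 4 * pi
V = 4 * pi / 3
V = 4.19
4.19 units^3


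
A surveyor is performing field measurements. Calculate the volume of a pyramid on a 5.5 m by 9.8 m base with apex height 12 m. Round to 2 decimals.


Shape: rectangular pyramid
Base: 5.5 m x 9.8 m, Height h = 12 m
Formula: V = (1/3) * base_area * h
base_area = 5.5 * 9.8 = 53.9
base_area * h = 53.9 * 12 = 646.8
V = 646.8 / 3
V = 215.6
215.6 m^3


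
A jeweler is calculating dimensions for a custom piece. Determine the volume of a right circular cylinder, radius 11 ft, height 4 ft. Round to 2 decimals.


Shape: cylinder
Radius r = 11 ft, Height h = 4 ft
Formula: V = pi * r^2 * h
r^2 = 121
V = pi * 121 * 4
V = 484 * pi
V = 1520.53
1520.53 ft^3


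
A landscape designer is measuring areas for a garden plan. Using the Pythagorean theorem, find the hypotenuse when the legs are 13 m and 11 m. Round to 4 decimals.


Shape: right triangle
Legs a = 13 m, b = 11 m
Formula: c = sqrt(a^2 + b^2)
a^2 = 169, b^2 = 121
a^2 + b^2 = 290
c = sqrt(290)
c = 17.0294
17.0294 m


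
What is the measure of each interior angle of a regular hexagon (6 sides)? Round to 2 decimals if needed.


Shape: regular hexagon (6 sides)
Formula: interior angle = (n - 2) * 180 / n
(n - 2) = 4
(n - 2) * 180 = 720
angle = 720 / 6
angle = 120
120 degrees


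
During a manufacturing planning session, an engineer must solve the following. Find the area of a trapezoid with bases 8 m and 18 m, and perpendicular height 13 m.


Shape: trapezoid
Parallel sides a = 8 m, b = 18 m; Height h = 13 m
Formula: A = (a + b) * h / 2
a + b = 8 + 18 = 26
A = 26 * 13 / 2
A = 338 / 2
A = 169
169 m^2


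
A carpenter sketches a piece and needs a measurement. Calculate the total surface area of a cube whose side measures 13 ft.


Shape: cube
Side s = 13 ft
A cube has 6 square faces.
Formula: SA = 6 * s^2
s^2 = 169
SA = 6 * 169
SA = 1014
1014 ft^2


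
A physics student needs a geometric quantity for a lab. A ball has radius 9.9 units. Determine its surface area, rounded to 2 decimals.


Shape: sphere
Radius r = 9.9 units
Formula: SA = 4 * pi * r^2
r^2 = 98.01
SA = 4 * pi * 98.01
SA = 392.04 * pi
SA = 1231.63
1231.63 units^2


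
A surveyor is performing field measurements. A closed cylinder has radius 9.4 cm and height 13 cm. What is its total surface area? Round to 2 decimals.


Shape: closed cylinder
Radius r = 9.4 cm, Height h = 13 cm
Formula: SA = 2*pi*r^2 + 2*pi*r*h = 2*pi*r*(r + h)
r + h = 22.4
2 * r * (r + h) = 2 * 9.4 * 22.4 = 421.12
SA = 421.12 * pi
SA = 1322.99
1322.99 cm^2


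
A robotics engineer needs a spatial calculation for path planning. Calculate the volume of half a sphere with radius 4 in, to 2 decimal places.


Shape: hemisphere (half of a sphere)
Radius r = 4 in
Formula: V = (1/2) * (4/3) * pi * r^3 = (2/3) * pi * r^3
r^3 = 64
(2/3) * 64 = 42.666667
V = 42.666667 * pi
V = 134.04
134.04 in^3


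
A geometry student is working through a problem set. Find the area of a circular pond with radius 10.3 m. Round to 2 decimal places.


Shape: circle
Radius r = 10.3 m
Formula: A = pi * r^2
r^2 = 10.3^2 = 106.09
A = pi * 106.09
A = 333.29
333.29 m^2


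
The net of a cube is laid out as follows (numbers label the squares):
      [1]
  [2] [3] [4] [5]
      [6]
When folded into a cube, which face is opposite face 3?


Net: cross layout. Take square 3 as the base (bottom).
Fold the four squares in the horizontal row up around 3: 2 -> left, 4 -> right, 5 wraps to the top.
Fold 1 and 6 up from 3: 1 -> back, 6 -> front.
Opposite pairs are therefore: (1, 6), (2, 4), (3, 5).
Face 3 is opposite face 5.
face 5


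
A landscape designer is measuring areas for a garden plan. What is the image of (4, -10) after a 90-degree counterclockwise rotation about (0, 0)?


Transformation: rotation about the origin
Original point: (4, -10)
Rule for 90 deg counterclockwise: (x, y) -> (-y, x)
Apply: (4, -10) -> (10, 4)
(10, 4)


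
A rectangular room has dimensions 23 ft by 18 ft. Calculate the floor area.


Shape: rectangle
Length l = 23 ft, Width w = 18 ft
Formula: A = l * w
A = 23 * 18
A = 414
414 ft^2


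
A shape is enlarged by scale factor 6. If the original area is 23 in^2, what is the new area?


Linear scale factor k = 6
Original area = 23 in^2
Rule: under a linear scaling by k, areas scale by k^2.
k^2 = 6^2 = 36
New area = 23 * 36
New area = 828
828 in^2


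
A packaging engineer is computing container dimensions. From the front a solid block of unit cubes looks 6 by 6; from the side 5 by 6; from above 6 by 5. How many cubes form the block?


Orthographic views of a solid rectangular block:
Front view 6 x 6 -> length = 6, height = 6
Side view 5 x 6 -> width = 5, height = 6 (consistent)
Top view 6 x 5 -> confirms length = 6, width = 5
The block is 6 x 5 x 6.
Total unit cubes = 6 * 5 * 6 = 180
180 unit cubes


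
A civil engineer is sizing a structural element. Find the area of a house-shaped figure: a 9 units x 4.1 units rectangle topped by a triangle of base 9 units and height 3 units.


Composite shape: rectangle + triangle
Rectangle area = 9 * 4.1 = 36.9
Triangle area = 0.5 * 9 * 3 = 13.5
Total = 36.9 + 13.5
Total = 50.4
50.4 units^2


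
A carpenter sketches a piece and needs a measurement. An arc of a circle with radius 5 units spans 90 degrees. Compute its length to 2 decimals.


Shape: circular arc
Radius r = 5 units, Angle = 90 degrees
Formula: L = (angle/360) * 2 * pi * r
2 * pi * r = 10 * pi
L = (90/360) * 10 * pi
L = 2.5 * pi
L = 7.85
7.85 units


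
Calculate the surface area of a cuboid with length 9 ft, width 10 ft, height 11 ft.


Shape: rectangular prism
l = 9 ft, w = 10 ft, h = 11 ft
Formula: SA = 2(lw + lh + wh)
lw = 90, lh = 99, wh = 110
lw + lh + wh = 299
SA = 2 * 299
SA = 598
598 ft^2


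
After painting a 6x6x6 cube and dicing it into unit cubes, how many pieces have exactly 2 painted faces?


Large cube: 6 x 6 x 6, cut into unit cubes.
n = 6, so n - 2 = 4
Cubes with 2 painted faces lie along the edges, excluding corners.
A cube has 12 edges; each contributes (n - 2) = 4 such cubes.
Count = 12 * 4 = 48
48 unit cubes


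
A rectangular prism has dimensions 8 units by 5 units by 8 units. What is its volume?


Shape: rectangular prism
l = 8 units, w = 5 units, h = 8 units
Formula: V = l * w * h
V = 8 * 5 * 8
V = 40 * 8
V = 320
320 units^3


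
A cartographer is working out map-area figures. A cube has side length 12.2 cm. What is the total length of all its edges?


Shape: cube
Side s = 12.2 cm
A cube has 12 edges, all equal.
Formula: total edge length = 12 * s
Total = 12 * 12.2
Total = 146.4
146.4 cm


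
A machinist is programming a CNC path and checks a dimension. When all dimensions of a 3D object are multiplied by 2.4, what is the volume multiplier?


Linear scale factor k = 2.4
Rule: under a linear scaling by k, volumes scale by k^3.
k^3 = 2.4 * 2.4 * 2.4
k^3 = 5.76 * 2.4
k^3 = 13.824
Volume scales by a factor of 13.824.
13.824 (dimensionless)


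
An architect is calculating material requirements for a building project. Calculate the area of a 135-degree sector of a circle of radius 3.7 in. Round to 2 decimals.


Shape: circular sector
Radius r = 3.7 in, Angle = 135 degrees
Formula: A = (angle/360) * pi * r^2
r^2 = 13.69
Fraction of circle = 135/360
A = (135/360) * pi * 13.69
A = 5.13375 * pi
A = 16.13
16.13 in^2


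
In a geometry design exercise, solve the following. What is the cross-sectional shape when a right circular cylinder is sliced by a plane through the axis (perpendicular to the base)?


Solid: right circular cylinder
Cutting plane: through the axis (perpendicular to the base)
Visualize the intersection of the plane with the solid's surface.
The boundary of the cut region is a rectangle.
rectangle


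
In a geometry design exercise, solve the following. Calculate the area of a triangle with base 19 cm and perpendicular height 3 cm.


Shape: triangle
Base b = 19 cm, Height h = 3 cm
Formula: A = (1/2) * b * h
A = 0.5 * 19 * 3
A = 0.5 * 57
A = 28.5
28.5 cm^2


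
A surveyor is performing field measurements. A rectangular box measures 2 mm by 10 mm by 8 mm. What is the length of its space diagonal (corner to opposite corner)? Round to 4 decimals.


Shape: rectangular box (space diagonal)
l = 2 mm, w = 10 mm, h = 8 mm
Visualize: the diagonal of the base, then a right triangle with that diagonal and the height.
Formula: d = sqrt(l^2 + w^2 + h^2)
l^2 + w^2 + h^2 = 4 + 100 + 64 = 168
d = sqrt(168)
d = 12.9615
12.9615 mm


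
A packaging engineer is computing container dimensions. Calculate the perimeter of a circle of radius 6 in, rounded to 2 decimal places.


Shape: circle
Radius r = 6 in
Formula: C = 2 * pi * r
C = 2 * pi * 6
C = 12 * pi
C = 37.7
37.7 in


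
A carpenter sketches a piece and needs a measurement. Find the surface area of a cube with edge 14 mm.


Shape: cube
Side s = 14 mm
A cube has 6 square faces.
Formula: SA = 6 * s^2
s^2 = 196
SA = 6 * 196
SA = 1176
1176 mm^2


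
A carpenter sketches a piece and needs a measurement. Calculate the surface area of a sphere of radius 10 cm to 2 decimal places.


Shape: sphere
Radius r = 10 cm
Formula: SA = 4 * pi * r^2
r^2 = 100
SA = 4 * pi * 100
SA = 400 * pi
SA = 1256.64
1256.64 cm^2


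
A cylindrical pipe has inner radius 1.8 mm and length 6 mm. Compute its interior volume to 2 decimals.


Shape: cylinder
Radius r = 1.8 mm, Height h = 6 mm
Formula: V = pi * r^2 * h
r^2 = 3.24
V = pi * 3.24 * 6
V = 19.44 * pi
V = 61.07
61.07 mm^3


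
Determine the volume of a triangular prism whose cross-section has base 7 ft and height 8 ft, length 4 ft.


Shape: triangular prism
Triangle base = 7 ft, triangle height = 8 ft, prism length L = 4 ft
Formula: V = (1/2 * b * h_tri) * L
Cross-section area = 0.5 * 7 * 8 = 28
V = 28 * 4
V = 112
112 ft^3


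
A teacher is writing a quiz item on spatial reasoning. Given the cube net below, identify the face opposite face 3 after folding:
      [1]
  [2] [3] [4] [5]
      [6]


Net: cross layout. Take square 3 as the base (bottom).
Fold the four squares in the horizontal row up around 3: 2 -> left, 4 -> right, 5 wraps to the top.
Fold 1 and 6 up from 3: 1 -> back, 6 -> front.
Opposite pairs are therefore: (1, 6), (2, 4), (3, 5).
Face 3 is opposite face 5.
face 5
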